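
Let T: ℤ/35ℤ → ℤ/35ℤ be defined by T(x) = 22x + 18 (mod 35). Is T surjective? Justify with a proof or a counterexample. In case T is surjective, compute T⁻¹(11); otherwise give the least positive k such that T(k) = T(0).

Since gcd(22, 35) = 1, 22 is invertible modulo 35. Euclid's algorithm: 35 = 1·22 + 13, 22 = 1·13 + 9, 13 = 1·9 + 4, 9 = 2·4 + 1; back-substituting gives 1 = 8·22 − 5·35, so 22⁻¹ ≡ 8 (mod 35).
For any y ∈ ℤ/35ℤ, x = 8(y − 18) mod 35 satisfies T(x) = 22·8(y − 18) + 18 ≡ y (since 22·8 ≡ 1 mod 35). So every y has a preimage.
So T is surjective.
Since T is surjective, we find T⁻¹(11): we need 22x ≡ 11 − 18 ≡ 28 (mod 35). Using 22⁻¹ = 8: x ≡ 8·28 = 224 = 6·35 + 14, so x = 14.
Check: T(14) = 22·14 + 18 = 326 = 9·35 + 11 ≡ 11 (mod 35).

14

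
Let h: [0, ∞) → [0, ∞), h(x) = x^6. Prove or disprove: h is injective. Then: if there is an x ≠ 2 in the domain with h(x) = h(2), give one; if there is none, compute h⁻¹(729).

3

On [0, ∞), x ↦ x^6 is strictly increasing, so h(u) = h(v) forces u = v. So h is injective.
Since x ↦ x^6 is strictly increasing on [0, ∞), it is injective there, so no x ≠ 2 in the domain has h(x) = h(2). We therefore compute h⁻¹(729) = 729^{1/6} = 3 (indeed 3^6 = 729).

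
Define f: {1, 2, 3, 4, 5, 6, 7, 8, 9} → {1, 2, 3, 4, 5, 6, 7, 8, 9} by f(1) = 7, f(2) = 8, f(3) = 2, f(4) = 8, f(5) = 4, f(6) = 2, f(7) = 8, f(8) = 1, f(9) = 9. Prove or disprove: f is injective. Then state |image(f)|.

6

f(2) = 8 = f(4) with 2 ≠ 4, so f is not injective.
The image of f is {1, 2, 4, 7, 8, 9}, which has 6 elements.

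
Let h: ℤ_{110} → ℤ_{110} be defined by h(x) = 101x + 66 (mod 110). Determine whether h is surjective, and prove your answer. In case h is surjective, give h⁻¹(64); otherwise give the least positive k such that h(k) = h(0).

98

Since gcd(101, 110) = 1, 101 is invertible modulo 110. Euclid's algorithm: 110 = 1·101 + 9, 101 = 11·9 + 2, 9 = 4·2 + 1; back-substituting gives 1 = 61·101 − 56·110, so 101⁻¹ ≡ 61 (mod 110).
Then y ↦ 61(y − 66) is a two-sided inverse to h, so every y ∈ ℤ_{110} has a preimage.
Thus h is surjective.
Since h is surjective, we find h⁻¹(64): we need 101x ≡ 64 − 66 ≡ 108 (mod 110). Using 101⁻¹ = 61: x ≡ 61·108 = 6588 = 59·110 + 98, so x = 98.
Check: h(98) = 101·98 + 66 = 9964 = 90·110 + 64 ≡ 64 (mod 110).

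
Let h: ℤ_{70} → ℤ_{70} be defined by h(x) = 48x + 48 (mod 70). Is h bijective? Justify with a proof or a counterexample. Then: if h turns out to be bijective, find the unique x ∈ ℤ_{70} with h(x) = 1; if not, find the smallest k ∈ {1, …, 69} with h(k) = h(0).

35

By definition, injectivity means: for all s, t in the domain, h(s) = h(t) implies s = t.
We have gcd(48, 70) = 2 > 1. Taking s = 0 and t = 35: h(0) = 48 and h(35) = 48·35 + 48 = 1728 ≡ 48 (mod 70).
So h(0) = h(35) while 0 ≠ 35, so h is not injective, hence not bijective.
Since h is not bijective, we find the least positive k with h(k) = h(0): this means 48k ≡ 0 (mod 70), i.e. 70 ∣ 48k. Since gcd(48, 70) = 2, dividing through by 2 this holds exactly when 35 ∣ 24k, and as gcd(24, 35) = 1, exactly when 35 ∣ k.
The smallest positive such k is 35.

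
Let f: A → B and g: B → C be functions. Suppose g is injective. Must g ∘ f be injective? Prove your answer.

not injective

No. Take A = {1, 2}, B = C = {1, 2, 3, 4, 5, 6}, f(1) = f(2) = 1, and g = identity (injective).
Then (g ∘ f)(1) = (g ∘ f)(2) = 1 with 1 ≠ 2, so g ∘ f is not injective.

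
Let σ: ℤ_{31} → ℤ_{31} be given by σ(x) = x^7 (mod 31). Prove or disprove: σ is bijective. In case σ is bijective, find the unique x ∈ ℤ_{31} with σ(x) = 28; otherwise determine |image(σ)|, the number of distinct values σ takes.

Since 31 is prime, the nonzero elements of ℤ_{31} form a cyclic group of order 30.
As gcd(7, 30) = 1, raising to the 7th power is a bijection on this group: if x_1^7 ≡ x_2^7 then (x_1x_2^{−1})^7 = 1, and the only element of order dividing gcd(7, 30) = 1 is 1, so x_1 = x_2.
With σ(0) = 0 this makes σ injective on all of ℤ_{31}, hence bijective (finite equal-size domain and codomain). In particular σ is bijective.
Since σ is bijective, we find the preimage of 28. The inverse of x ↦ x^7 on (ℤ_{31})^× is x ↦ x^13, because 7·13 = 91 = 3·30 + 1 ≡ 1 (mod 30) and x^{30} = 1 for x ≠ 0 (Fermat). So σ⁻¹(28) = 28^13 mod 31.
Repeated squaring mod 31: 28^1 ≡ 28, 28^2 ≡ 28² = 784 ≡ 9, 28^4 ≡ 9² = 81 ≡ 19, 28^8 ≡ 19² = 361 ≡ 20. Since 13 = 8 + 4 + 1, 28^13 ≡ 20·19·28: 20·19 = 380 ≡ 8, then 8·28 = 224 ≡ 7. So 28^13 ≡ 7 (mod 31).
Hence σ⁻¹(28) = 7.

7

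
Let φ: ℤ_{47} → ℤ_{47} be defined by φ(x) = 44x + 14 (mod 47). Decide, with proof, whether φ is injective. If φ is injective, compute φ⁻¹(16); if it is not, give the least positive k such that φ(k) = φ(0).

Suppose φ(a) = φ(b) in ℤ_{47}. Then 44a + 14 ≡ 44b + 14 (mod 47), therefore 44(a − b) ≡ 0 (mod 47).
Since gcd(44, 47) = 1, 44 is invertible modulo 47, so a − b ≡ 0 (mod 47), i.e. a = b.
So φ is injective.
We now compute 44⁻¹ mod 47 explicitly. Euclid's algorithm: 47 = 1·44 + 3, 44 = 14·3 + 2, 3 = 1·2 + 1; back-substituting gives 1 = 31·44 − 29·47, so 44⁻¹ ≡ 31 (mod 47).
Since φ is injective, we compute φ⁻¹(16): solve 44x + 14 ≡ 16 (mod 47), i.e. 44x ≡ 2 (mod 47).
Multiplying by 44⁻¹ = 31 gives x ≡ 31·2 = 62 = 1·47 + 15 ≡ 15 (mod 47).
Check: φ(15) = 44·15 + 14 = 674 = 14·47 + 16 ≡ 16 (mod 47).

15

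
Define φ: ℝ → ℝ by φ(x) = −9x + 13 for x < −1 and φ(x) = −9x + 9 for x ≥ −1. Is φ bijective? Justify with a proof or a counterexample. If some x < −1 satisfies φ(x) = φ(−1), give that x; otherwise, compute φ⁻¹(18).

Both pieces are strictly decreasing (slopes −9 and −9), so each is injective on its own interval.
The left piece maps (−∞, −1) onto (22, ∞); the right piece maps [−1, ∞) onto (−∞, 18].
The images leave a gap (22 has no preimage), so φ is not surjective, hence not bijective.
Because the two images are disjoint, no x < −1 has φ(x) = φ(−1), so we compute φ⁻¹(18): 18 lies in (−∞, 18], so solve −9x + 9 = 18: x = (18 − 9)/(−9) = −1.

-1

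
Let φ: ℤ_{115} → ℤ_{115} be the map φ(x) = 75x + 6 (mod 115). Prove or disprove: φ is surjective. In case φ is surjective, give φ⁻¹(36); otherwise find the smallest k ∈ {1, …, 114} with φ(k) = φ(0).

Since gcd(75, 115) = 5, we have 75x ≡ 0 (mod 5) for all x, so φ(x) ≡ 1 (mod 5).
But 0 ≢ 1 (mod 5), so 0 ∈ ℤ_{115} has no preimage. Thus φ is not surjective.
Since φ is not surjective, we find the least positive k with φ(k) = φ(0): this means 75k ≡ 0 (mod 115), i.e. 115 ∣ 75k. Since gcd(75, 115) = 5, dividing through by 5 this holds exactly when 23 ∣ 15k, and as gcd(15, 23) = 1, exactly when 23 ∣ k.
The smallest positive such k is 23.

23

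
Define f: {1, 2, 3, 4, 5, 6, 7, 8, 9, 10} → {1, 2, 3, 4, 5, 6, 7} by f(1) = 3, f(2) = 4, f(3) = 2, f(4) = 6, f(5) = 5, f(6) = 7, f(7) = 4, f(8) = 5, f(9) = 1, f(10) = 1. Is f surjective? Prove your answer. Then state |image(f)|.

7

Every element of the codomain has a preimage: 1 = f(9), 2 = f(3), 3 = f(1), 4 = f(2), 5 = f(5), 6 = f(4), 7 = f(6).
So f is surjective.
The image of f is {1, 2, 3, 4, 5, 6, 7}, which has 7 elements.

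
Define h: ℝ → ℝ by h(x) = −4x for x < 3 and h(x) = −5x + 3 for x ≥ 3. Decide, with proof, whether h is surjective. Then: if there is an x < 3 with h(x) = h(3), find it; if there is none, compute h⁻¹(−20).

23/5

Both pieces are strictly decreasing (slopes −4 and −5), so each is injective on its own interval.
The left piece maps (−∞, 3) onto (−12, ∞); the right piece maps [3, ∞) onto (−∞, −12].
These images together cover ℝ, so h is surjective.
Because the two images are disjoint, no x < 3 has h(x) = h(3), so we compute h⁻¹(−20): −20 lies in (−∞, −12], so solve −5x + 3 = −20: x = (−20 − 3)/(−5) = 23/5.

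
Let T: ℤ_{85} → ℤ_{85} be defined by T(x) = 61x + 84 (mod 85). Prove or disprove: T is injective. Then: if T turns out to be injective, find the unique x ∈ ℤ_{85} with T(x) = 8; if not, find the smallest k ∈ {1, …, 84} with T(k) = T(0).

74

Recall that T is injective if T(a) = T(b) implies a = b.
Suppose T(a) = T(b) in ℤ_{85}. Then 61a + 84 ≡ 61b + 84 (mod 85), hence 61(a − b) ≡ 0 (mod 85).
Since gcd(61, 85) = 1, 61 is invertible modulo 85, thus a − b ≡ 0 (mod 85), i.e. a = b.
Thus T is injective.
We now compute 61⁻¹ mod 85 explicitly. Euclid's algorithm: 85 = 1·61 + 24, 61 = 2·24 + 13, 24 = 1·13 + 11, 13 = 1·11 + 2, 11 = 5·2 + 1; back-substituting gives 1 = 46·61 − 33·85, so 61⁻¹ ≡ 46 (mod 85).
Since T is injective, we find T⁻¹(8): we need 61x ≡ 8 − 84 ≡ 9 (mod 85). Using 61⁻¹ = 46: x ≡ 46·9 = 414 = 4·85 + 74, so x = 74.
Check: T(74) = 61·74 + 84 = 4598 = 54·85 + 8 ≡ 8 (mod 85).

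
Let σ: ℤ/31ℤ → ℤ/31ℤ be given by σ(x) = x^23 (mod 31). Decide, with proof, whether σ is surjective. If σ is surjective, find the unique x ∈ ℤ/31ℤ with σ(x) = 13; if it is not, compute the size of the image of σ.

17

Since 31 is prime, the nonzero elements of ℤ/31ℤ form a cyclic group of order 30.
As gcd(23, 30) = 1, raising to the 23rd power is a bijection on this group: if u^23 ≡ v^23 then (uv^{−1})^23 = 1, and the only element of order dividing gcd(23, 30) = 1 is 1, so u = v.
With σ(0) = 0 this makes σ injective on all of ℤ/31ℤ, hence bijective (finite equal-size domain and codomain). In particular σ is surjective.
Since σ is surjective, we find the preimage of 13. The inverse of x ↦ x^23 on (ℤ/31ℤ)^× is x ↦ x^17, because 23·17 = 391 = 13·30 + 1 ≡ 1 (mod 30) and x^{30} = 1 for x ≠ 0 (Fermat). So σ⁻¹(13) = 13^17 mod 31.
Repeated squaring mod 31: 13^1 ≡ 13, 13^2 ≡ 13² = 169 ≡ 14, 13^4 ≡ 14² = 196 ≡ 10, 13^8 ≡ 10² = 100 ≡ 7, 13^16 ≡ 7² = 49 ≡ 18. Since 17 = 16 + 1, 13^17 ≡ 18·13: 18·13 = 234 ≡ 17. So 13^17 ≡ 17 (mod 31).
Hence σ⁻¹(13) = 17.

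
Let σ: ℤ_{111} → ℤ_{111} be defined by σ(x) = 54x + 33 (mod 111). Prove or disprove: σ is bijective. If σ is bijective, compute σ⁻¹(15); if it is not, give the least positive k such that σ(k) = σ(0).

We have gcd(54, 111) = 3 > 1. Taking s = 0 and t = 37: σ(0) = 33 and σ(37) = 54·37 + 33 = 2031 ≡ 33 (mod 111).
So σ(0) = σ(37) while 0 ≠ 37, hence σ is not injective, hence not bijective.
Since σ is not bijective, we find the least positive k with σ(k) = σ(0): this means 54k ≡ 0 (mod 111), i.e. 111 ∣ 54k. Since gcd(54, 111) = 3, dividing through by 3 this holds exactly when 37 ∣ 18k, and as gcd(18, 37) = 1, exactly when 37 ∣ k.
The smallest positive such k is 37.

37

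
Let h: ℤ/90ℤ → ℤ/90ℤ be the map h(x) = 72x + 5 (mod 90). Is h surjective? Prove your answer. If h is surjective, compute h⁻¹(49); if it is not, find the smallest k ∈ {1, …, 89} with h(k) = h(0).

Since gcd(72, 90) = 18, we have 72x ≡ 0 (mod 18) for all x, so h(x) ≡ 5 (mod 18).
But 0 ≢ 5 (mod 18), so 0 ∈ ℤ/90ℤ has no preimage. Therefore h is not surjective.
Since h is not surjective, we find the least positive k with h(k) = h(0): this means 72k ≡ 0 (mod 90), i.e. 90 ∣ 72k. Since gcd(72, 90) = 18, dividing through by 18 this holds exactly when 5 ∣ 4k, and as gcd(4, 5) = 1, exactly when 5 ∣ k.
The smallest positive such k is 5.

5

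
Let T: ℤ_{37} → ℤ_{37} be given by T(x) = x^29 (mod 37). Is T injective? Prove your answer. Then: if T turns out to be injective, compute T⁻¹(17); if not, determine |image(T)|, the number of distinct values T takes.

19

Since 37 is prime, the nonzero elements of ℤ_{37} form a cyclic group of order 36.
As gcd(29, 36) = 1, raising to the 29th power is a bijection on this group: if a^29 ≡ b^29 then (ab^{−1})^29 = 1, and the only element of order dividing gcd(29, 36) = 1 is 1, so a = b.
With T(0) = 0 this makes T injective on all of ℤ_{37}, hence bijective (finite equal-size domain and codomain). In particular T is injective.
Since T is injective, we find the preimage of 17. The inverse of x ↦ x^29 on (ℤ_{37})^× is x ↦ x^5, because 29·5 = 145 = 4·36 + 1 ≡ 1 (mod 36) and x^{36} = 1 for x ≠ 0 (Fermat). So T⁻¹(17) = 17^5 mod 37.
Repeated squaring mod 37: 17^1 ≡ 17, 17^2 ≡ 17² = 289 ≡ 30, 17^4 ≡ 30² = 900 ≡ 12. Since 5 = 4 + 1, 17^5 ≡ 12·17: 12·17 = 204 ≡ 19. So 17^5 ≡ 19 (mod 37).
Hence T⁻¹(17) = 19.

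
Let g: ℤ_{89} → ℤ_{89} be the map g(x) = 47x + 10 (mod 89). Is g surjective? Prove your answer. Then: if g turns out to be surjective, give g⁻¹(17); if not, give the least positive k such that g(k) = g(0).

74

Since gcd(47, 89) = 1, 47 is invertible modulo 89. Euclid's algorithm: 89 = 1·47 + 42, 47 = 1·42 + 5, 42 = 8·5 + 2, 5 = 2·2 + 1; back-substituting gives 1 = 36·47 − 19·89, so 47⁻¹ ≡ 36 (mod 89).
For any y ∈ ℤ_{89}, x = 36(y − 10) mod 89 satisfies g(x) = 47·36(y − 10) + 10 ≡ y (since 47·36 ≡ 1 mod 89). So every y has a preimage.
Therefore g is surjective.
Since g is surjective, we compute g⁻¹(17): solve 47x + 10 ≡ 17 (mod 89), i.e. 47x ≡ 7 (mod 89).
Multiplying by 47⁻¹ = 36 gives x ≡ 36·7 = 252 = 2·89 + 74 ≡ 74 (mod 89).
Check: g(74) = 47·74 + 10 = 3488 = 39·89 + 17 ≡ 17 (mod 89).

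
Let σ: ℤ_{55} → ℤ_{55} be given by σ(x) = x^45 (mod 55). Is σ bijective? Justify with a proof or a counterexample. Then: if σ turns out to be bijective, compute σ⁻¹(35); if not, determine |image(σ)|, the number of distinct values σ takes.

σ(2): Repeated squaring mod 55: 2^1 ≡ 2, 2^2 ≡ 2² = 4, 2^4 ≡ 4² = 16, 2^8 ≡ 16² = 256 ≡ 36, 2^16 ≡ 36² = 1296 ≡ 31, 2^32 ≡ 31² = 961 ≡ 26. Since 45 = 32 + 8 + 4 + 1, 2^45 ≡ 26·36·16·2: 26·36 = 936 ≡ 1, then 1·16 = 16, then 16·2 = 32. So 2^45 ≡ 32 (mod 55).
σ(7): Repeated squaring mod 55: 7^1 ≡ 7, 7^2 ≡ 7² = 49, 7^4 ≡ 49² = 2401 ≡ 36, 7^8 ≡ 36² = 1296 ≡ 31, 7^16 ≡ 31² = 961 ≡ 26, 7^32 ≡ 26² = 676 ≡ 16. Since 45 = 32 + 8 + 4 + 1, 7^45 ≡ 16·31·36·7: 16·31 = 496 ≡ 1, then 1·36 = 36, then 36·7 = 252 ≡ 32. So 7^45 ≡ 32 (mod 55).
So σ(2) = σ(7) = 32 while 2 ≠ 7, therefore σ is not injective, hence not bijective.
Since σ is not bijective, we determine |image(σ)|. Computing x^45 mod 55 for each x (by repeated squaring, reducing mod 55 at every step), the values σ(0), σ(1), …, σ(54) are: 0, 1, 32, 23, 34, 45, 21, 32, 43, 34, 10, 11, 12, 43, 34, 45, 1, 32, 43, 54, 45, 21, 22, 23, 54, 45, 1, 12, 43, 54, 10, 1, 32, 33, 34, 10, 1, 12, 23, 54, 10, 21, 12, 43, 44, 45, 21, 12, 23, 34, 10, 21, 32, 23, 54.
The distinct values are {0, 1, 10, 11, 12, 21, 22, 23, 32, 33, 34, 43, 44, 45, 54}; there are 15 of them.

15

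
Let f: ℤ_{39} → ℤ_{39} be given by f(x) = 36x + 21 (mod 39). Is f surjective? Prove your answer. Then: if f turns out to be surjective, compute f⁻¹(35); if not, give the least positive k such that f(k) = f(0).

Recall: f is surjective if every y in the codomain equals f(x) for some x in the domain.
Since gcd(36, 39) = 3, we have 36x ≡ 0 (mod 3) for all x, so f(x) ≡ 0 (mod 3).
But 1 ≢ 0 (mod 3), so 1 ∈ ℤ_{39} has no preimage. Therefore f is not surjective.
Since f is not surjective, we find the least positive k with f(k) = f(0): this means 36k ≡ 0 (mod 39), i.e. 39 ∣ 36k. Since gcd(36, 39) = 3, dividing through by 3 this holds exactly when 13 ∣ 12k, and as gcd(12, 13) = 1, exactly when 13 ∣ k.
The smallest positive such k is 13.

13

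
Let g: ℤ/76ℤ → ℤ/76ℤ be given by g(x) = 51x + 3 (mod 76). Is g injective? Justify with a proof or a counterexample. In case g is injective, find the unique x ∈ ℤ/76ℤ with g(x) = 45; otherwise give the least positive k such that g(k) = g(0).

Recall: g is injective if g(a) = g(b) implies a = b.
Suppose g(a) = g(b) in ℤ/76ℤ. Then 51a + 3 ≡ 51b + 3 (mod 76), hence 51(a − b) ≡ 0 (mod 76).
Since gcd(51, 76) = 1, 51 is invertible modulo 76, therefore a − b ≡ 0 (mod 76), i.e. a = b.
Therefore g is injective.
We now compute 51⁻¹ mod 76 explicitly. Euclid's algorithm: 76 = 1·51 + 25, 51 = 2·25 + 1; back-substituting gives 1 = 3·51 − 2·76, so 51⁻¹ ≡ 3 (mod 76).
Since g is injective, we compute g⁻¹(45): solve 51x + 3 ≡ 45 (mod 76), i.e. 51x ≡ 42 (mod 76).
Multiplying by 51⁻¹ = 3 gives x ≡ 3·42 = 126 = 1·76 + 50 ≡ 50 (mod 76).
Check: g(50) = 51·50 + 3 = 2553 = 33·76 + 45 ≡ 45 (mod 76).

50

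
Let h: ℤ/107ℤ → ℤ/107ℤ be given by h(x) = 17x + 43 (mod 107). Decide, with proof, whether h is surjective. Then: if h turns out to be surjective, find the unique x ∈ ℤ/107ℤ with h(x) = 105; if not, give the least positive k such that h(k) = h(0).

54

Since gcd(17, 107) = 1, 17 is invertible modulo 107. Euclid's algorithm: 107 = 6·17 + 5, 17 = 3·5 + 2, 5 = 2·2 + 1; back-substituting gives 1 = 63·17 − 10·107, so 17⁻¹ ≡ 63 (mod 107).
Then y ↦ 63(y − 43) is a two-sided inverse to h, so every y ∈ ℤ/107ℤ has a preimage.
Thus h is surjective.
Since h is surjective, we find h⁻¹(105): we need 17x ≡ 105 − 43 ≡ 62 (mod 107). Using 17⁻¹ = 63: x ≡ 63·62 = 3906 = 36·107 + 54, so x = 54.
Check: h(54) = 17·54 + 43 = 961 = 8·107 + 105 ≡ 105 (mod 107).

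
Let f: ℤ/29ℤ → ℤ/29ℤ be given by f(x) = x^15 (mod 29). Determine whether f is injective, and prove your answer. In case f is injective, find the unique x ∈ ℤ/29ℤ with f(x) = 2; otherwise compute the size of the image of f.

Since 29 is prime, the nonzero elements of ℤ/29ℤ form a cyclic group of order 28.
As gcd(15, 28) = 1, raising to the 15th power is a bijection on this group: if s^15 ≡ t^15 then (st^{−1})^15 = 1, and the only element of order dividing gcd(15, 28) = 1 is 1, so s = t.
With f(0) = 0 this makes f injective on all of ℤ/29ℤ, hence bijective (finite equal-size domain and codomain). In particular f is injective.
Since f is injective, we find the preimage of 2. The inverse of x ↦ x^15 on (ℤ/29ℤ)^× is x ↦ x^15, because 15·15 = 225 = 8·28 + 1 ≡ 1 (mod 28) and x^{28} = 1 for x ≠ 0 (Fermat). So f⁻¹(2) = 2^15 mod 29.
Repeated squaring mod 29: 2^1 ≡ 2, 2^2 ≡ 2² = 4, 2^4 ≡ 4² = 16, 2^8 ≡ 16² = 256 ≡ 24. Since 15 = 8 + 4 + 2 + 1, 2^15 ≡ 24·16·4·2: 24·16 = 384 ≡ 7, then 7·4 = 28, then 28·2 = 56 ≡ 27. So 2^15 ≡ 27 (mod 29).
Hence f⁻¹(2) = 27.

27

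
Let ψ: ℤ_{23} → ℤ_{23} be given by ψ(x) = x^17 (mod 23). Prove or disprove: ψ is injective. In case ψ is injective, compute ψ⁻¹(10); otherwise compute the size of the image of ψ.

15

Since 23 is prime, the nonzero elements of ℤ_{23} form a cyclic group of order 22.
As gcd(17, 22) = 1, raising to the 17th power is a bijection on this group: if s^17 ≡ t^17 then (st^{−1})^17 = 1, and the only element of order dividing gcd(17, 22) = 1 is 1, so s = t.
With ψ(0) = 0 this makes ψ injective on all of ℤ_{23}, hence bijective (finite equal-size domain and codomain). In particular ψ is injective.
Since ψ is injective, we find the preimage of 10. The inverse of x ↦ x^17 on (ℤ_{23})^× is x ↦ x^13, because 17·13 = 221 = 10·22 + 1 ≡ 1 (mod 22) and x^{22} = 1 for x ≠ 0 (Fermat). So ψ⁻¹(10) = 10^13 mod 23.
Repeated squaring mod 23: 10^1 ≡ 10, 10^2 ≡ 10² = 100 ≡ 8, 10^4 ≡ 8² = 64 ≡ 18, 10^8 ≡ 18² = 324 ≡ 2. Since 13 = 8 + 4 + 1, 10^13 ≡ 2·18·10: 2·18 = 36 ≡ 13, then 13·10 = 130 ≡ 15. So 10^13 ≡ 15 (mod 23).
Hence ψ⁻¹(10) = 15.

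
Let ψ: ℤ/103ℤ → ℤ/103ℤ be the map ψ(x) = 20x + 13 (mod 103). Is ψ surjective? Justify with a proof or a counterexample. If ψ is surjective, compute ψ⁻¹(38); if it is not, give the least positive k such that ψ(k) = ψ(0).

27

By definition, ψ is surjective if every y in the codomain equals ψ(x) for some x in the domain.
Since gcd(20, 103) = 1, 20 is invertible modulo 103. Euclid's algorithm: 103 = 5·20 + 3, 20 = 6·3 + 2, 3 = 1·2 + 1; back-substituting gives 1 = 67·20 − 13·103, so 20⁻¹ ≡ 67 (mod 103).
For any y ∈ ℤ/103ℤ, x = 67(y − 13) mod 103 satisfies ψ(x) = 20·67(y − 13) + 13 ≡ y (since 20·67 ≡ 1 mod 103). So every y has a preimage.
Hence ψ is surjective.
Since ψ is surjective, we find ψ⁻¹(38): we need 20x ≡ 38 − 13 ≡ 25 (mod 103). Using 20⁻¹ = 67: x ≡ 67·25 = 1675 = 16·103 + 27, so x = 27.
Check: ψ(27) = 20·27 + 13 = 553 = 5·103 + 38 ≡ 38 (mod 103).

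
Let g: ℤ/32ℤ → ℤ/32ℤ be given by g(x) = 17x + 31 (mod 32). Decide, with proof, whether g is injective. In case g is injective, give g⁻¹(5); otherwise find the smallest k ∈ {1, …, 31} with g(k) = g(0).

If g(u) = g(v), then 17u ≡ 17v (mod 32). Because gcd(17, 32) = 1, we may cancel 17 to get u ≡ v (mod 32).
Thus g is injective.
We now compute 17⁻¹ mod 32 explicitly. Euclid's algorithm: 32 = 1·17 + 15, 17 = 1·15 + 2, 15 = 7·2 + 1; back-substituting gives 1 = 17·17 − 9·32, so 17⁻¹ ≡ 17 (mod 32).
Since g is injective, we compute g⁻¹(5): solve 17x + 31 ≡ 5 (mod 32), i.e. 17x ≡ 6 (mod 32).
Multiplying by 17⁻¹ = 17 gives x ≡ 17·6 = 102 = 3·32 + 6 ≡ 6 (mod 32).
Check: g(6) = 17·6 + 31 = 133 = 4·32 + 5 ≡ 5 (mod 32).

6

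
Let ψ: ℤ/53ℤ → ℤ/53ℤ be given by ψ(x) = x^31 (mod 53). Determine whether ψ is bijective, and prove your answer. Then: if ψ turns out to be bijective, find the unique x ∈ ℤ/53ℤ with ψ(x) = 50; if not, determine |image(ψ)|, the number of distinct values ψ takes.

41

Since 53 is prime, the nonzero elements of ℤ/53ℤ form a cyclic group of order 52.
As gcd(31, 52) = 1, raising to the 31st power is a bijection on this group: if u^31 ≡ v^31 then (uv^{−1})^31 = 1, and the only element of order dividing gcd(31, 52) = 1 is 1, so u = v.
With ψ(0) = 0 this makes ψ injective on all of ℤ/53ℤ, hence bijective (finite equal-size domain and codomain). In particular ψ is bijective.
Since ψ is bijective, we find the preimage of 50. The inverse of x ↦ x^31 on (ℤ/53ℤ)^× is x ↦ x^47, because 31·47 = 1457 = 28·52 + 1 ≡ 1 (mod 52) and x^{52} = 1 for x ≠ 0 (Fermat). So ψ⁻¹(50) = 50^47 mod 53.
Repeated squaring mod 53: 50^1 ≡ 50, 50^2 ≡ 50² = 2500 ≡ 9, 50^4 ≡ 9² = 81 ≡ 28, 50^8 ≡ 28² = 784 ≡ 42, 50^16 ≡ 42² = 1764 ≡ 15, 50^32 ≡ 15² = 225 ≡ 13. Since 47 = 32 + 8 + 4 + 2 + 1, 50^47 ≡ 13·42·28·9·50: 13·42 = 546 ≡ 16, then 16·28 = 448 ≡ 24, then 24·9 = 216 ≡ 4, then 4·50 = 200 ≡ 41. So 50^47 ≡ 41 (mod 53).
Hence ψ⁻¹(50) = 41.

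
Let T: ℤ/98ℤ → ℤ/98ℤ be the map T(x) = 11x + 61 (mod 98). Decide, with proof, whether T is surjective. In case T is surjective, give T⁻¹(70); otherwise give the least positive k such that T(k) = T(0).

Recall: T is surjective if every y in the codomain equals T(x) for some x in the domain.
Since gcd(11, 98) = 1, 11 is invertible modulo 98. Euclid's algorithm: 98 = 8·11 + 10, 11 = 1·10 + 1; back-substituting gives 1 = 9·11 − 1·98, so 11⁻¹ ≡ 9 (mod 98).
For any y ∈ ℤ/98ℤ, x = 9(y − 61) mod 98 satisfies T(x) = 11·9(y − 61) + 61 ≡ y (since 11·9 ≡ 1 mod 98). So every y has a preimage.
Thus T is surjective.
Since T is surjective, we compute T⁻¹(70): solve 11x + 61 ≡ 70 (mod 98), i.e. 11x ≡ 9 (mod 98).
Multiplying by 11⁻¹ = 9 gives x ≡ 9·9 = 81 ≡ 81 (mod 98).
Check: T(81) = 11·81 + 61 = 952 = 9·98 + 70 ≡ 70 (mod 98).

81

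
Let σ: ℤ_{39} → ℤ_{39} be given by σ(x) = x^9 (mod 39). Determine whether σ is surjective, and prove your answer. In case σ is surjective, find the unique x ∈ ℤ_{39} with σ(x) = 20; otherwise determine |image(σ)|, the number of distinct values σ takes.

15

σ(2): Repeated squaring mod 39: 2^1 ≡ 2, 2^2 ≡ 2² = 4, 2^4 ≡ 4² = 16, 2^8 ≡ 16² = 256 ≡ 22. Since 9 = 8 + 1, 2^9 ≡ 22·2: 22·2 = 44 ≡ 5. So 2^9 ≡ 5 (mod 39).
σ(5): Repeated squaring mod 39: 5^1 ≡ 5, 5^2 ≡ 5² = 25, 5^4 ≡ 25² = 625 ≡ 1, 5^8 ≡ 1² = 1. Since 9 = 8 + 1, 5^9 ≡ 1·5: 1·5 = 5. So 5^9 ≡ 5 (mod 39).
So σ(2) = σ(5) = 5 while 2 ≠ 5, therefore σ is not injective.
A non-injective map from the 39-element set ℤ_{39} to itself takes at most 38 distinct values, so it cannot be surjective. Therefore σ is not surjective.
Since σ is not surjective, we determine |image(σ)|. Computing x^9 mod 39 for each x (by repeated squaring, reducing mod 39 at every step), the values σ(0), σ(1), …, σ(38) are: 0, 1, 5, 27, 25, 5, 18, 34, 8, 27, 25, 8, 12, 13, 14, 18, 1, 38, 18, 31, 8, 21, 1, 38, 21, 25, 26, 27, 31, 14, 12, 31, 5, 21, 34, 14, 12, 34, 38.
The distinct values are {0, 1, 5, 8, 12, 13, 14, 18, 21, 25, 26, 27, 31, 34, 38}; there are 15 of them.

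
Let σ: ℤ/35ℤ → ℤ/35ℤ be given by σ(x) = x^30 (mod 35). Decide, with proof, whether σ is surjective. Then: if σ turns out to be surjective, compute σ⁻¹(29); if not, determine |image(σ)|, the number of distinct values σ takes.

6

σ(2): Repeated squaring mod 35: 2^1 ≡ 2, 2^2 ≡ 2² = 4, 2^4 ≡ 4² = 16, 2^8 ≡ 16² = 256 ≡ 11, 2^16 ≡ 11² = 121 ≡ 16. Since 30 = 16 + 8 + 4 + 2, 2^30 ≡ 16·11·16·4: 16·11 = 176 ≡ 1, then 1·16 = 16, then 16·4 = 64 ≡ 29. So 2^30 ≡ 29 (mod 35).
σ(3): Repeated squaring mod 35: 3^1 ≡ 3, 3^2 ≡ 3² = 9, 3^4 ≡ 9² = 81 ≡ 11, 3^8 ≡ 11² = 121 ≡ 16, 3^16 ≡ 16² = 256 ≡ 11. Since 30 = 16 + 8 + 4 + 2, 3^30 ≡ 11·16·11·9: 11·16 = 176 ≡ 1, then 1·11 = 11, then 11·9 = 99 ≡ 29. So 3^30 ≡ 29 (mod 35).
So σ(2) = σ(3) = 29 while 2 ≠ 3, thus σ is not injective.
A non-injective map from the 35-element set ℤ/35ℤ to itself takes at most 34 distinct values, so it cannot be surjective. Thus σ is not surjective.
Since σ is not surjective, we determine |image(σ)|. Computing x^30 mod 35 for each x (by repeated squaring, reducing mod 35 at every step), the values σ(0), σ(1), …, σ(34) are: 0, 1, 29, 29, 1, 15, 1, 14, 29, 1, 15, 1, 29, 29, 21, 15, 1, 29, 29, 1, 15, 21, 29, 29, 1, 15, 1, 29, 14, 1, 15, 1, 29, 29, 1.
The distinct values are {0, 1, 14, 15, 21, 29}; there are 6 of them.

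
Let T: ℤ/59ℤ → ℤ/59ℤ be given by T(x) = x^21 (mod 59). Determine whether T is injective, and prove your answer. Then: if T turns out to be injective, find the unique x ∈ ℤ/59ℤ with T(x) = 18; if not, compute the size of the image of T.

Since 59 is prime, the nonzero elements of ℤ/59ℤ form a cyclic group of order 58.
As gcd(21, 58) = 1, raising to the 21st power is a bijection on this group: if a^21 ≡ b^21 then (ab^{−1})^21 = 1, and the only element of order dividing gcd(21, 58) = 1 is 1, so a = b.
With T(0) = 0 this makes T injective on all of ℤ/59ℤ, hence bijective (finite equal-size domain and codomain). In particular T is injective.
Since T is injective, we find the preimage of 18. The inverse of x ↦ x^21 on (ℤ/59ℤ)^× is x ↦ x^47, because 21·47 = 987 = 17·58 + 1 ≡ 1 (mod 58) and x^{58} = 1 for x ≠ 0 (Fermat). So T⁻¹(18) = 18^47 mod 59.
Repeated squaring mod 59: 18^1 ≡ 18, 18^2 ≡ 18² = 324 ≡ 29, 18^4 ≡ 29² = 841 ≡ 15, 18^8 ≡ 15² = 225 ≡ 48, 18^16 ≡ 48² = 2304 ≡ 3, 18^32 ≡ 3² = 9. Since 47 = 32 + 8 + 4 + 2 + 1, 18^47 ≡ 9·48·15·29·18: 9·48 = 432 ≡ 19, then 19·15 = 285 ≡ 49, then 49·29 = 1421 ≡ 5, then 5·18 = 90 ≡ 31. So 18^47 ≡ 31 (mod 59).
Hence T⁻¹(18) = 31.

31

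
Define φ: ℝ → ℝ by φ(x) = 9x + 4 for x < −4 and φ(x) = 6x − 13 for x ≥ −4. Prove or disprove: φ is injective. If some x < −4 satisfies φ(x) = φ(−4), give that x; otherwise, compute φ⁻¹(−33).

-41/9

Both pieces are strictly increasing (slopes 9 and 6), so each is injective on its own interval.
The left piece maps (−∞, −4) onto (−∞, −32); the right piece maps [−4, ∞) onto [−37, ∞).
These images overlap. In particular φ(−4) = −37 (right piece), and solving 9x + 4 = −37 on the left piece gives x = −41/9 < −4.
So φ(−41/9) = φ(−4) with −41/9 ≠ −4, and φ is not injective. This x = −41/9 is the requested value below −4.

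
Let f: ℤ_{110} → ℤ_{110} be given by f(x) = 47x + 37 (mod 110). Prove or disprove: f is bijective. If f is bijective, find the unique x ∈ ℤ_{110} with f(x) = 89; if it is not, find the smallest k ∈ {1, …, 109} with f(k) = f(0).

76

By definition, f is injective when f(x_1) = f(x_2) forces x_1 = x_2.
If f(x_1) = f(x_2), then 47x_1 ≡ 47x_2 (mod 110). Because gcd(47, 110) = 1, we may cancel 47 to get x_1 ≡ x_2 (mod 110).
We now compute 47⁻¹ mod 110 explicitly. Euclid's algorithm: 110 = 2·47 + 16, 47 = 2·16 + 15, 16 = 1·15 + 1; back-substituting gives 1 = 103·47 − 44·110, so 47⁻¹ ≡ 103 (mod 110).
For any y ∈ ℤ_{110}, x = 103(y − 37) mod 110 satisfies f(x) = 47·103(y − 37) + 37 ≡ y (since 47·103 ≡ 1 mod 110). So every y has a preimage.
Hence f is bijective.
Since f is bijective, we find f⁻¹(89): we need 47x ≡ 89 − 37 ≡ 52 (mod 110). Using 47⁻¹ = 103: x ≡ 103·52 = 5356 = 48·110 + 76, so x = 76.
Check: f(76) = 47·76 + 37 = 3609 = 32·110 + 89 ≡ 89 (mod 110).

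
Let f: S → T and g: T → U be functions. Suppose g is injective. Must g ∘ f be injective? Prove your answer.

not injective

No. Take S = {0, 1}, T = U = {0, 1, 2, 3, 4, 5}, f(0) = f(1) = 0, and g = identity (injective).
Then (g ∘ f)(0) = (g ∘ f)(1) = 0 with 0 ≠ 1, so g ∘ f is not injective.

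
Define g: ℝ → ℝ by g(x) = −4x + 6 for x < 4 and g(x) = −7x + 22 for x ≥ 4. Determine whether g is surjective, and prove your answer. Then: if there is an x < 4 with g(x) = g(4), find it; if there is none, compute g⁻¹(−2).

Both pieces are strictly decreasing (slopes −4 and −7), so each is injective on its own interval.
The left piece maps (−∞, 4) onto (−10, ∞); the right piece maps [4, ∞) onto (−∞, −6].
The union (−10, ∞) ∪ (−∞, −6] covers ℝ, so g is surjective.
For the follow-up: the images overlap, so an x < 4 with g(x) = g(4) exists. g(4) = −6; solving −4x + 6 = −6 for x < 4 gives x = (−6 − 6)/(−4) = 3.

3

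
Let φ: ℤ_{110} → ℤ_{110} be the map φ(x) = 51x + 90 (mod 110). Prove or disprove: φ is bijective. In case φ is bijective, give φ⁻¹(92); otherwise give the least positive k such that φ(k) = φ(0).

If φ(a) = φ(b), then 51a ≡ 51b (mod 110). Because gcd(51, 110) = 1, we may cancel 51 to get a ≡ b (mod 110).
We now compute 51⁻¹ mod 110 explicitly. Euclid's algorithm: 110 = 2·51 + 8, 51 = 6·8 + 3, 8 = 2·3 + 2, 3 = 1·2 + 1; back-substituting gives 1 = 41·51 − 19·110, so 51⁻¹ ≡ 41 (mod 110).
Then y ↦ 41(y − 90) is a two-sided inverse to φ, so every y ∈ ℤ_{110} has a preimage.
So φ is bijective.
Since φ is bijective, we compute φ⁻¹(92): solve 51x + 90 ≡ 92 (mod 110), i.e. 51x ≡ 2 (mod 110).
Multiplying by 51⁻¹ = 41 gives x ≡ 41·2 = 82 ≡ 82 (mod 110).
Check: φ(82) = 51·82 + 90 = 4272 = 38·110 + 92 ≡ 92 (mod 110).

82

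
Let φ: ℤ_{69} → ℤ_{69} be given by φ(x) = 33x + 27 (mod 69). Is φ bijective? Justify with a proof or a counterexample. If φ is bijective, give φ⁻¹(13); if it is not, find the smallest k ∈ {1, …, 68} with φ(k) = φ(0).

We have gcd(33, 69) = 3 > 1. Taking s = 0 and t = 23: φ(0) = 27 and φ(23) = 33·23 + 27 = 786 ≡ 27 (mod 69).
So φ(0) = φ(23) while 0 ≠ 23, thus φ is not injective, hence not bijective.
Since φ is not bijective, we find the least positive k with φ(k) = φ(0): this means 33k ≡ 0 (mod 69), i.e. 69 ∣ 33k. Since gcd(33, 69) = 3, dividing through by 3 this holds exactly when 23 ∣ 11k, and as gcd(11, 23) = 1, exactly when 23 ∣ k.
The smallest positive such k is 23.

23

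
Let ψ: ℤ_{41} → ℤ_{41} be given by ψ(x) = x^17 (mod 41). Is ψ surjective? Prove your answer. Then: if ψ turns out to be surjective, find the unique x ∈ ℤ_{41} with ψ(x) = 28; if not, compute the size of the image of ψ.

11

Since 41 is prime, the nonzero elements of ℤ_{41} form a cyclic group of order 40.
As gcd(17, 40) = 1, raising to the 17th power is a bijection on this group: if x_1^17 ≡ x_2^17 then (x_1x_2^{−1})^17 = 1, and the only element of order dividing gcd(17, 40) = 1 is 1, so x_1 = x_2.
With ψ(0) = 0 this makes ψ injective on all of ℤ_{41}, hence bijective (finite equal-size domain and codomain). In particular ψ is surjective.
Since ψ is surjective, we find the preimage of 28. The inverse of x ↦ x^17 on (ℤ_{41})^× is x ↦ x^33, because 17·33 = 561 = 14·40 + 1 ≡ 1 (mod 40) and x^{40} = 1 for x ≠ 0 (Fermat). So ψ⁻¹(28) = 28^33 mod 41.
Repeated squaring mod 41: 28^1 ≡ 28, 28^2 ≡ 28² = 784 ≡ 5, 28^4 ≡ 5² = 25, 28^8 ≡ 25² = 625 ≡ 10, 28^16 ≡ 10² = 100 ≡ 18, 28^32 ≡ 18² = 324 ≡ 37. Since 33 = 32 + 1, 28^33 ≡ 37·28: 37·28 = 1036 ≡ 11. So 28^33 ≡ 11 (mod 41).
Hence ψ⁻¹(28) = 11.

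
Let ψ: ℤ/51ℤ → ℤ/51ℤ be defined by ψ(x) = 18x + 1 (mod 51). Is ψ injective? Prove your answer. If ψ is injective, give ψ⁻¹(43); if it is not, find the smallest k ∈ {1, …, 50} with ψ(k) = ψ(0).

By definition, ψ is injective when ψ(a) = ψ(b) forces a = b.
We have gcd(18, 51) = 3 > 1. Taking a = 0 and b = 17: ψ(0) = 1 and ψ(17) = 18·17 + 1 = 307 ≡ 1 (mod 51).
So ψ(0) = ψ(17) while 0 ≠ 17, hence ψ is not injective.
Since ψ is not injective, we find the least positive k with ψ(k) = ψ(0): this means 18k ≡ 0 (mod 51), i.e. 51 ∣ 18k. Since gcd(18, 51) = 3, dividing through by 3 this holds exactly when 17 ∣ 6k, and as gcd(6, 17) = 1, exactly when 17 ∣ k.
The smallest positive such k is 17.

17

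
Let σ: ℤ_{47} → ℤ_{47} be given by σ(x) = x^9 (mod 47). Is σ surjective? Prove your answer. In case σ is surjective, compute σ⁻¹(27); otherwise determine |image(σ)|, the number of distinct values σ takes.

Since 47 is prime, the nonzero elements of ℤ_{47} form a cyclic group of order 46.
As gcd(9, 46) = 1, raising to the 9th power is a bijection on this group: if s^9 ≡ t^9 then (st^{−1})^9 = 1, and the only element of order dividing gcd(9, 46) = 1 is 1, so s = t.
With σ(0) = 0 this makes σ injective on all of ℤ_{47}, hence bijective (finite equal-size domain and codomain). In particular σ is surjective.
Since σ is surjective, we find the preimage of 27. The inverse of x ↦ x^9 on (ℤ_{47})^× is x ↦ x^41, because 9·41 = 369 = 8·46 + 1 ≡ 1 (mod 46) and x^{46} = 1 for x ≠ 0 (Fermat). So σ⁻¹(27) = 27^41 mod 47.
Repeated squaring mod 47: 27^1 ≡ 27, 27^2 ≡ 27² = 729 ≡ 24, 27^4 ≡ 24² = 576 ≡ 12, 27^8 ≡ 12² = 144 ≡ 3, 27^16 ≡ 3² = 9, 27^32 ≡ 9² = 81 ≡ 34. Since 41 = 32 + 8 + 1, 27^41 ≡ 34·3·27: 34·3 = 102 ≡ 8, then 8·27 = 216 ≡ 28. So 27^41 ≡ 28 (mod 47).
Hence σ⁻¹(27) = 28.

28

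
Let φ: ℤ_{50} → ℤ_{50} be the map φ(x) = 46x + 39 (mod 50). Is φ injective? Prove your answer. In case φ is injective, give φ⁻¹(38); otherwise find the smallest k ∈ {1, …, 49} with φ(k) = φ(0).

25

By definition, φ is injective when φ(a) = φ(b) forces a = b.
We have gcd(46, 50) = 2 > 1. Taking a = 0 and b = 25: φ(0) = 39 and φ(25) = 46·25 + 39 = 1189 ≡ 39 (mod 50).
So φ(0) = φ(25) while 0 ≠ 25, hence φ is not injective.
Since φ is not injective, we find the least positive k with φ(k) = φ(0): this means 46k ≡ 0 (mod 50), i.e. 50 ∣ 46k. Since gcd(46, 50) = 2, dividing through by 2 this holds exactly when 25 ∣ 23k, and as gcd(23, 25) = 1, exactly when 25 ∣ k.
The smallest positive such k is 25.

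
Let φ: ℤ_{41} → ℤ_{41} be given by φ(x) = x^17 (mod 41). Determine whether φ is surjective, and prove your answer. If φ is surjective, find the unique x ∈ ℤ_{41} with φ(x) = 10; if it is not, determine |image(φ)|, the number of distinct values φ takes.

16

Since 41 is prime, the nonzero elements of ℤ_{41} form a cyclic group of order 40.
As gcd(17, 40) = 1, raising to the 17th power is a bijection on this group: if x_1^17 ≡ x_2^17 then (x_1x_2^{−1})^17 = 1, and the only element of order dividing gcd(17, 40) = 1 is 1, so x_1 = x_2.
With φ(0) = 0 this makes φ injective on all of ℤ_{41}, hence bijective (finite equal-size domain and codomain). In particular φ is surjective.
Since φ is surjective, we find the preimage of 10. The inverse of x ↦ x^17 on (ℤ_{41})^× is x ↦ x^33, because 17·33 = 561 = 14·40 + 1 ≡ 1 (mod 40) and x^{40} = 1 for x ≠ 0 (Fermat). So φ⁻¹(10) = 10^33 mod 41.
Repeated squaring mod 41: 10^1 ≡ 10, 10^2 ≡ 10² = 100 ≡ 18, 10^4 ≡ 18² = 324 ≡ 37, 10^8 ≡ 37² = 1369 ≡ 16, 10^16 ≡ 16² = 256 ≡ 10, 10^32 ≡ 10² = 100 ≡ 18. Since 33 = 32 + 1, 10^33 ≡ 18·10: 18·10 = 180 ≡ 16. So 10^33 ≡ 16 (mod 41).
Hence φ⁻¹(10) = 16.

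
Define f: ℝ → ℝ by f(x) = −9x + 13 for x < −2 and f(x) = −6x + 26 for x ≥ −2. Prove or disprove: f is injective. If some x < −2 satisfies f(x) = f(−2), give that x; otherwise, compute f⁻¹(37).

-25/9

Both pieces are strictly decreasing (slopes −9 and −6), so each is injective on its own interval.
The left piece maps (−∞, −2) onto (31, ∞); the right piece maps [−2, ∞) onto (−∞, 38].
These images overlap. In particular f(−2) = 38 (right piece), and solving −9x + 13 = 38 on the left piece gives x = −25/9 < −2.
So f(−25/9) = f(−2) with −25/9 ≠ −2, and f is not injective. This x = −25/9 is the requested value below −2.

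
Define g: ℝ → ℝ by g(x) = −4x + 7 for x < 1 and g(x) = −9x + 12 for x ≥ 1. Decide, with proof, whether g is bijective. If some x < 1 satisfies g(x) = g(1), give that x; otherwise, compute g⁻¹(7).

0

Both pieces are strictly decreasing (slopes −4 and −9), so each is injective on its own interval.
The left piece maps (−∞, 1) onto (3, ∞); the right piece maps [1, ∞) onto (−∞, 3].
Since 3 = 3, the images partition ℝ: g is injective and surjective, hence bijective.
Because the two images are disjoint, no x < 1 has g(x) = g(1), so we compute g⁻¹(7): 7 lies in (3, ∞), so solve −4x + 7 = 7: x = (7 − 7)/(−4) = 0.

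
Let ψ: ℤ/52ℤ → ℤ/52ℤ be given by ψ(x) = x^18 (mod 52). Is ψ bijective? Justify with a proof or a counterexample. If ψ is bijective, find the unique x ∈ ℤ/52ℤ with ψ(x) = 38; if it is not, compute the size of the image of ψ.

6

ψ(1) = 1^18 = 1.
ψ(3): Repeated squaring mod 52: 3^1 ≡ 3, 3^2 ≡ 3² = 9, 3^4 ≡ 9² = 81 ≡ 29, 3^8 ≡ 29² = 841 ≡ 9, 3^16 ≡ 9² = 81 ≡ 29. Since 18 = 16 + 2, 3^18 ≡ 29·9: 29·9 = 261 ≡ 1. So 3^18 ≡ 1 (mod 52).
So ψ(1) = ψ(3) = 1 while 1 ≠ 3, thus ψ is not injective, hence not bijective.
Since ψ is not bijective, we determine |image(ψ)|. Computing x^18 mod 52 for each x (by repeated squaring, reducing mod 52 at every step), the values ψ(0), ψ(1), …, ψ(51) are: 0, 1, 12, 1, 40, 25, 12, 25, 12, 1, 40, 25, 40, 13, 40, 25, 40, 1, 12, 25, 12, 25, 40, 1, 12, 1, 0, 1, 12, 1, 40, 25, 12, 25, 12, 1, 40, 25, 40, 13, 40, 25, 40, 1, 12, 25, 12, 25, 40, 1, 12, 1.
The distinct values are {0, 1, 12, 13, 25, 40}; there are 6 of them.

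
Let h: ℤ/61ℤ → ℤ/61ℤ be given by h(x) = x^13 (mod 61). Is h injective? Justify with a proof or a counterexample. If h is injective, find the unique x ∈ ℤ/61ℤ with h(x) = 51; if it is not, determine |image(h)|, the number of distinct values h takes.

Since 61 is prime, the nonzero elements of ℤ/61ℤ form a cyclic group of order 60.
As gcd(13, 60) = 1, raising to the 13th power is a bijection on this group: if a^13 ≡ b^13 then (ab^{−1})^13 = 1, and the only element of order dividing gcd(13, 60) = 1 is 1, so a = b.
With h(0) = 0 this makes h injective on all of ℤ/61ℤ, hence bijective (finite equal-size domain and codomain). In particular h is injective.
Since h is injective, we find the preimage of 51. The inverse of x ↦ x^13 on (ℤ/61ℤ)^× is x ↦ x^37, because 13·37 = 481 = 8·60 + 1 ≡ 1 (mod 60) and x^{60} = 1 for x ≠ 0 (Fermat). So h⁻¹(51) = 51^37 mod 61.
Repeated squaring mod 61: 51^1 ≡ 51, 51^2 ≡ 51² = 2601 ≡ 39, 51^4 ≡ 39² = 1521 ≡ 57, 51^8 ≡ 57² = 3249 ≡ 16, 51^16 ≡ 16² = 256 ≡ 12, 51^32 ≡ 12² = 144 ≡ 22. Since 37 = 32 + 4 + 1, 51^37 ≡ 22·57·51: 22·57 = 1254 ≡ 34, then 34·51 = 1734 ≡ 26. So 51^37 ≡ 26 (mod 61).
Hence h⁻¹(51) = 26.

26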